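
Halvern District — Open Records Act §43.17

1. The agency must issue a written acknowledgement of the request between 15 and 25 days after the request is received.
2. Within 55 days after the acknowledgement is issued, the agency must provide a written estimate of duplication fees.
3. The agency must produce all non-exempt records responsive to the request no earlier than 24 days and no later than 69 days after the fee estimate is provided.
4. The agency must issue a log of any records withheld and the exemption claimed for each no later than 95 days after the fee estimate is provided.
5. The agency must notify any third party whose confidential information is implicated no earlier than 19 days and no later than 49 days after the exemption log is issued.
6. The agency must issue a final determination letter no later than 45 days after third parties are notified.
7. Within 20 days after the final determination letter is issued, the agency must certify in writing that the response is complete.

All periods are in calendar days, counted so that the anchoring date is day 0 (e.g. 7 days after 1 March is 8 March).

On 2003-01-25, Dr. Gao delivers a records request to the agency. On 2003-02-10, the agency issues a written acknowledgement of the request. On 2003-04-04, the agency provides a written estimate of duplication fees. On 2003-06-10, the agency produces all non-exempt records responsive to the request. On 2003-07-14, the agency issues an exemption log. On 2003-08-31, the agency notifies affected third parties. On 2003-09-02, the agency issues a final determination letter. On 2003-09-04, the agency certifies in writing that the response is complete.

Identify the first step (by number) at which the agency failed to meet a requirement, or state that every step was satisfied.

Step 1 — 15 and 25 days from 2003-01-25 (when the request is received) are 2003-02-09 and 2003-02-19 respectively; 2003-02-10 falls inside that range.
Step 2 — counting 55 days from 2003-02-10 (when the acknowledgement is issued) gives a deadline of 2003-04-06; done 2003-04-04 — timely.
Step 3 — 24 and 69 days from 2003-04-04 (when the fee estimate is provided) are 2003-04-28 and 2003-06-12 respectively; 2003-06-10 falls inside that range.
Step 4 — counting 95 days from 2003-04-04 (when the fee estimate is provided) gives a deadline of 2003-07-08; done 2003-07-14 — 6 days late.

Step 4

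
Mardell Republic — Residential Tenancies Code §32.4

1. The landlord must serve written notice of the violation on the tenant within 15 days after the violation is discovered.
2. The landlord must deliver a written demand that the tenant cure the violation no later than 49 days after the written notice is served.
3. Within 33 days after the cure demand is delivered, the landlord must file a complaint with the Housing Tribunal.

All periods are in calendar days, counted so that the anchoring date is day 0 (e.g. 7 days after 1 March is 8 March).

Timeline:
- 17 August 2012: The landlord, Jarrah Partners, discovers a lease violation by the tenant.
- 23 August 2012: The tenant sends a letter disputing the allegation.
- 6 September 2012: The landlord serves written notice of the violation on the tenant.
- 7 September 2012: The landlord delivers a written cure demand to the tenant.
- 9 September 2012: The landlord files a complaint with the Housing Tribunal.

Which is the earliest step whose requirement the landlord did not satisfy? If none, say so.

Step 1

(1) due by 17 August 2012 + 15 days = 1 September 2012; not done until 6 September 2012, 5 days after the deadline.
The analysis stops there.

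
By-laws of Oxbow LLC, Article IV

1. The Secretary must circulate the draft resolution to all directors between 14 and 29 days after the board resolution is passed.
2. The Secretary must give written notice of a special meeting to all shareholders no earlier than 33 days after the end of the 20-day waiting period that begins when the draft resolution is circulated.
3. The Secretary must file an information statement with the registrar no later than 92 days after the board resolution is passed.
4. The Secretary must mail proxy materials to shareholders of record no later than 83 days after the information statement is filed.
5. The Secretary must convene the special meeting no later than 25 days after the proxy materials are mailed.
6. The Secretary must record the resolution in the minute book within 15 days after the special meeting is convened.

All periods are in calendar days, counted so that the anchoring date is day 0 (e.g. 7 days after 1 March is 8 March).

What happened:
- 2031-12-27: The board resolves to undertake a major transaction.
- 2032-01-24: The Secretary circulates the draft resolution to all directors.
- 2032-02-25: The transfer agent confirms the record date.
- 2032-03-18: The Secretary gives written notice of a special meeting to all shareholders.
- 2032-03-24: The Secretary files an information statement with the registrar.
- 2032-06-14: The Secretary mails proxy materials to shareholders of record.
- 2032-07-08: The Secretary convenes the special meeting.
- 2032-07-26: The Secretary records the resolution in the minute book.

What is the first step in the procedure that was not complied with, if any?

Step 6

(1) the permitted window runs from 2031-12-27 + 14 = 2032-01-10 to 2031-12-27 + 29 = 2032-01-25; 2032-01-24 falls inside that range.
(2) permitted from 2032-02-13 + 33 days = 2032-03-17 onward; done 2032-03-18 — permitted.
(3) due by 2031-12-27 + 92 days = 2032-03-28; done 2032-03-24 — timely.
(4) due by 2032-03-24 + 83 days = 2032-06-15; done 2032-06-14 — timely.
(5) due by 2032-06-14 + 25 days = 2032-07-09; 2032-07-08 is within that limit.
(6) due by 2032-07-08 + 15 days = 2032-07-23; done 2032-07-26 — 3 days late.
Later steps need not be reached.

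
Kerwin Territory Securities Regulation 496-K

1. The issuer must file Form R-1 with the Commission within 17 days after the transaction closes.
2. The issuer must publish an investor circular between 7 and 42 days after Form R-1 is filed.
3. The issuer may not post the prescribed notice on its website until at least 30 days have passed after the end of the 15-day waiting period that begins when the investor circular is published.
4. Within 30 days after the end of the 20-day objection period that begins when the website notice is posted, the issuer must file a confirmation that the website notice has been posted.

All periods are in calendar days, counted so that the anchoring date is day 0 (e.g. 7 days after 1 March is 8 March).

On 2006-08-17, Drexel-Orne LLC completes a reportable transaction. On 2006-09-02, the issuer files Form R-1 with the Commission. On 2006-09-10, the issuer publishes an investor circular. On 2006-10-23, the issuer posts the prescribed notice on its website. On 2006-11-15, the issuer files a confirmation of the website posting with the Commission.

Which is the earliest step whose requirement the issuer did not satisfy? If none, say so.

Step 1: 17 days after 2006-08-17 (when the transaction closes) is 2006-09-03; completed 2006-09-02, before the deadline.
Step 2: the window is 7–42 days after 2006-09-02 (when Form R-1 is filed), so 2006-09-09 through 2006-10-14; 2006-09-10 falls inside that range.
Step 3: the earliest permitted date is 30 days after 2006-09-25 (end of the 15-day waiting period, which began when the investor circular is published on 2006-09-10), i.e. 2006-10-25; 2006-10-23 is 2 days before the earliest permitted date.
Later steps need not be reached.

Step 3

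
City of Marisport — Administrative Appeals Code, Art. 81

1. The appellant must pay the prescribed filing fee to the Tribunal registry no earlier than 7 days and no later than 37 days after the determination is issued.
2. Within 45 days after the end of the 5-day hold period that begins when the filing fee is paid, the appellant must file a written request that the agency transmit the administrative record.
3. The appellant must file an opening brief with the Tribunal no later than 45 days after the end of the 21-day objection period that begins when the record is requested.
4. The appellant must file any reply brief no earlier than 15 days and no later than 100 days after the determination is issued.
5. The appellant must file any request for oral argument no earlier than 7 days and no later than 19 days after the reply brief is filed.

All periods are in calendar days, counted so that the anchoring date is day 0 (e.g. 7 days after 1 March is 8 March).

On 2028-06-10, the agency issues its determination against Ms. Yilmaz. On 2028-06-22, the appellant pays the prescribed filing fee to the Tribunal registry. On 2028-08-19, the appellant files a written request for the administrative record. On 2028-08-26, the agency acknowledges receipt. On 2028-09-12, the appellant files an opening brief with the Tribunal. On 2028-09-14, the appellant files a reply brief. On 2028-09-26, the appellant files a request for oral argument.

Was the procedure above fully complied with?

Step 1: the window is 7–37 days after 2028-06-10 (when the determination is issued), so 2028-06-17 through 2028-07-17; done 2028-06-22, which is between those dates.
Step 2: 45 days after 2028-06-27 (end of the 5-day hold period, which began when the filing fee is paid on 2028-06-22) is 2028-08-11; done 2028-08-19 — 8 days late.
No need to go further; step 2 was not satisfied.

No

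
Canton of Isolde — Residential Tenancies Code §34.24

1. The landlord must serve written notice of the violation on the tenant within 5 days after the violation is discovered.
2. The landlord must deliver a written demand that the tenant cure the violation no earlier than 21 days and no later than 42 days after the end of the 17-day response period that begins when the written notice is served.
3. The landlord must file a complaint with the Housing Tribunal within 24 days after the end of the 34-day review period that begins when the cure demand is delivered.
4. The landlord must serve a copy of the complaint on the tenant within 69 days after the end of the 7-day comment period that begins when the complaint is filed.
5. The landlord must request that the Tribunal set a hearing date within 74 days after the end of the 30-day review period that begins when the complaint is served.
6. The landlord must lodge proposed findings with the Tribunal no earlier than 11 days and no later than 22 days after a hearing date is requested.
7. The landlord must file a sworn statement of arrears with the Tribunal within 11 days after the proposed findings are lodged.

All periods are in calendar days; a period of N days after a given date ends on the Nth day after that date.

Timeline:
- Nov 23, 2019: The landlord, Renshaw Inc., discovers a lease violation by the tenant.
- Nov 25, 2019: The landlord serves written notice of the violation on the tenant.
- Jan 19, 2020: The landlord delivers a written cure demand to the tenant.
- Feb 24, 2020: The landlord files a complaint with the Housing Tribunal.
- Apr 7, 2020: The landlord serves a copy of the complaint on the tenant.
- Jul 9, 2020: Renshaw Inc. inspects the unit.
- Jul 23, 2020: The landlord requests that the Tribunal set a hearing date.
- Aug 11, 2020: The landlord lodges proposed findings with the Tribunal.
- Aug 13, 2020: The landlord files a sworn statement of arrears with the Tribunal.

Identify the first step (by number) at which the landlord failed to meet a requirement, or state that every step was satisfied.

Step 1: 5 days after Nov 23, 2019 (when the violation is discovered) is Nov 28, 2019; done Nov 25, 2019 — timely.
Step 2: the window is 21–42 days after Dec 12, 2019 (end of the 17-day response period, which began when the written notice is served on Nov 25, 2019), so Jan 2, 2020 through Jan 23, 2020; done Jan 19, 2020, which is between those dates.
Step 3: 24 days after Feb 22, 2020 (end of the 34-day review period, which began when the cure demand is delivered on Jan 19, 2020) is Mar 17, 2020; completed Feb 24, 2020, before the deadline.
Step 4: 69 days after Mar 2, 2020 (end of the 7-day comment period, which began when the complaint is filed on Feb 24, 2020) is May 10, 2020; Apr 7, 2020 is within that limit.
Step 5: 74 days after May 7, 2020 (end of the 30-day review period, which began when the complaint is served on Apr 7, 2020) is Jul 20, 2020; done Jul 23, 2020 — 3 days late.
The procedure was therefore not followed at step 5.

Step 5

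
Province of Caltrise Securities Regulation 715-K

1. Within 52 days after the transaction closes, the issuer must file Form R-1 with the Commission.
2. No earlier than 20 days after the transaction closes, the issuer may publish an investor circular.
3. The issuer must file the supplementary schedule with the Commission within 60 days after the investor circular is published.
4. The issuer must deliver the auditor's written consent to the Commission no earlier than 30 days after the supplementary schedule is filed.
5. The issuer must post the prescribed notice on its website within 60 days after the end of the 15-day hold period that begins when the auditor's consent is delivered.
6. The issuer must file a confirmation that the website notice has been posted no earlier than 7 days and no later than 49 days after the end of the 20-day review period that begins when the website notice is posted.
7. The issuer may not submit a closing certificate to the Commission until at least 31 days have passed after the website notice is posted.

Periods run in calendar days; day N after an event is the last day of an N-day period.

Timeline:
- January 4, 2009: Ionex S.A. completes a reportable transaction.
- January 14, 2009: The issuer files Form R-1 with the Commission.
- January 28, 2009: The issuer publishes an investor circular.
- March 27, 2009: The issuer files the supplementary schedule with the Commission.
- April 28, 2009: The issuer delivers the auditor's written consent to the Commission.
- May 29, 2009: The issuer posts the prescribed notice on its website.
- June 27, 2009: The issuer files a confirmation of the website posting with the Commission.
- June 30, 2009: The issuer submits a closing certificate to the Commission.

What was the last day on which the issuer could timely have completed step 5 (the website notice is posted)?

The auditor's consent is delivered on April 28, 2009; the 15-day hold period therefore ends May 13, 2009, and step 5 runs from that date. 60 days after May 13, 2009 is July 12, 2009.

July 12, 2009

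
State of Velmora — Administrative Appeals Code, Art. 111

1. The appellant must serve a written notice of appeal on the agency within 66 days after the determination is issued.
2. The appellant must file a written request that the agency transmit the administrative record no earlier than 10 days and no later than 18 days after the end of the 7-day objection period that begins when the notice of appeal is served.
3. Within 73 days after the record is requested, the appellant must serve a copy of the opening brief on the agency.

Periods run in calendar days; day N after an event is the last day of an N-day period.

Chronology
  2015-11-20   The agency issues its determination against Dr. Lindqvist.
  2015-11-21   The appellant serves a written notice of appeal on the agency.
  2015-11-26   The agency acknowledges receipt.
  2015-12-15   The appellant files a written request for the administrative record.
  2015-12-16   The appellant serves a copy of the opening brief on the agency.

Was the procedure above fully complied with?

Yes

(1) due by 2015-11-20 + 66 days = 2016-01-25; 2015-11-21 is within that limit.
(2) the permitted window runs from 2015-11-28 + 10 = 2015-12-08 to 2015-11-28 + 18 = 2015-12-16; done 2015-12-15 — within the window.
(3) due by 2015-12-15 + 73 days = 2016-02-26; 2015-12-16 is within that limit.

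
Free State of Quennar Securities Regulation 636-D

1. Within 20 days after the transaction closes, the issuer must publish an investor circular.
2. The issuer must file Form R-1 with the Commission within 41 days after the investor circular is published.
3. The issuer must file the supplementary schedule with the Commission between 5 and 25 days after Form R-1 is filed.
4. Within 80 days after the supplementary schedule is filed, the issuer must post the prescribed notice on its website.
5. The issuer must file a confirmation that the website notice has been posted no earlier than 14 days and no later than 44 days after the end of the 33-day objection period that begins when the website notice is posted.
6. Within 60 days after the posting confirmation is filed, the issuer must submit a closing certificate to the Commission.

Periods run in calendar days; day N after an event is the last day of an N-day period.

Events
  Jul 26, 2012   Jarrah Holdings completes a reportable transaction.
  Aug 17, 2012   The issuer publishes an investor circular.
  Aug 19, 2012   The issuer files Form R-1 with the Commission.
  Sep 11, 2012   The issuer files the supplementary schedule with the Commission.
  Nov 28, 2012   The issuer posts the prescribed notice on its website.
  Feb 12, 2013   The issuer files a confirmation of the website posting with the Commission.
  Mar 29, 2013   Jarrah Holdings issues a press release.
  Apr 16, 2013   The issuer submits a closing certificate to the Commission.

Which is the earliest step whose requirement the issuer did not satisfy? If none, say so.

Step 1

Step 1: 20 days after Jul 26, 2012 (when the transaction closes) is Aug 15, 2012; done Aug 17, 2012 — 2 days late.
That is the first point of non-compliance.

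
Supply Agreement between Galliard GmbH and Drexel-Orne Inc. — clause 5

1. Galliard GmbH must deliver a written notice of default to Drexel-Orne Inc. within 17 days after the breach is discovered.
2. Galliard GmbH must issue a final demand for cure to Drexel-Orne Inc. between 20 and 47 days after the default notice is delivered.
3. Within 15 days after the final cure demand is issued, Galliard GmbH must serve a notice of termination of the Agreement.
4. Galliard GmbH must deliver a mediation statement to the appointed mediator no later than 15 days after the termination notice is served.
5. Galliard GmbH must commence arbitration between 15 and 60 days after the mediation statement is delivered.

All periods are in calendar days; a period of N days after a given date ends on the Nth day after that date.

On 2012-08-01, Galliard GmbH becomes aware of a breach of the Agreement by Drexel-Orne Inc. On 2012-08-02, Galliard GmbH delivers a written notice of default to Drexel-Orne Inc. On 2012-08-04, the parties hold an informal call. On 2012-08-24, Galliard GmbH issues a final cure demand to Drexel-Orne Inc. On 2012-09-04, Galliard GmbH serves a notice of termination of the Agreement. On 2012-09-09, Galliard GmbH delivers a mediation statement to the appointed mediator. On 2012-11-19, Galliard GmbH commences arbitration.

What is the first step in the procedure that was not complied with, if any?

Step 1 — counting 17 days from 2012-08-01 (when the breach is discovered) gives a deadline of 2012-08-18; completed 2012-08-02, before the deadline.
Step 2 — 20 and 47 days from 2012-08-02 (when the default notice is delivered) are 2012-08-22 and 2012-09-18 respectively; done 2012-08-24 — within the window.
Step 3 — counting 15 days from 2012-08-24 (when the final cure demand is issued) gives a deadline of 2012-09-08; 2012-09-04 is within that limit.
Step 4 — counting 15 days from 2012-09-04 (when the termination notice is served) gives a deadline of 2012-09-19; 2012-09-09 is within that limit.
Step 5 — 15 and 60 days from 2012-09-09 (when the mediation statement is delivered) are 2012-09-24 and 2012-11-08 respectively; 2012-11-19 is 11 days past the end of the window.
The procedure was therefore not followed at step 5.

Step 5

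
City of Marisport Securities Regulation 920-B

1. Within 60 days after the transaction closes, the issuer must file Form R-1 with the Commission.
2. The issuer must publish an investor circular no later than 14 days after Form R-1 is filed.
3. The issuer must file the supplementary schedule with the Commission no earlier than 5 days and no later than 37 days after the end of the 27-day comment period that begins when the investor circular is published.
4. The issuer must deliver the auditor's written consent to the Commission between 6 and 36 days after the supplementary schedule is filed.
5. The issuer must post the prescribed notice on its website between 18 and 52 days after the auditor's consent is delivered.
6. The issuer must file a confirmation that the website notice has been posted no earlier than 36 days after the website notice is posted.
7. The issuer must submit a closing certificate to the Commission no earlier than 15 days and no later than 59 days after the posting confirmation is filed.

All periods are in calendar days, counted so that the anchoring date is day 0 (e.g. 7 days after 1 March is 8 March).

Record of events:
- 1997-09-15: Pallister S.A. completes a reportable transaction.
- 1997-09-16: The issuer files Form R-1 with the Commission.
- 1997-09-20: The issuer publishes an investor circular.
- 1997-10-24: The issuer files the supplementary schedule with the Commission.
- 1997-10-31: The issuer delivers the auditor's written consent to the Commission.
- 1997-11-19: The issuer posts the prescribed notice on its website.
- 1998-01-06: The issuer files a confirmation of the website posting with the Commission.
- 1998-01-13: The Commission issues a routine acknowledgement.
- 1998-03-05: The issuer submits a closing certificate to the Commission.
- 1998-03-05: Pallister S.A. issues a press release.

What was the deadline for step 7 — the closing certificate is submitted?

1998-03-06

Step 7 runs from 1998-01-06, when the posting confirmation is filed. The window is 15–59 days after 1998-01-06; it closes on 1998-03-06.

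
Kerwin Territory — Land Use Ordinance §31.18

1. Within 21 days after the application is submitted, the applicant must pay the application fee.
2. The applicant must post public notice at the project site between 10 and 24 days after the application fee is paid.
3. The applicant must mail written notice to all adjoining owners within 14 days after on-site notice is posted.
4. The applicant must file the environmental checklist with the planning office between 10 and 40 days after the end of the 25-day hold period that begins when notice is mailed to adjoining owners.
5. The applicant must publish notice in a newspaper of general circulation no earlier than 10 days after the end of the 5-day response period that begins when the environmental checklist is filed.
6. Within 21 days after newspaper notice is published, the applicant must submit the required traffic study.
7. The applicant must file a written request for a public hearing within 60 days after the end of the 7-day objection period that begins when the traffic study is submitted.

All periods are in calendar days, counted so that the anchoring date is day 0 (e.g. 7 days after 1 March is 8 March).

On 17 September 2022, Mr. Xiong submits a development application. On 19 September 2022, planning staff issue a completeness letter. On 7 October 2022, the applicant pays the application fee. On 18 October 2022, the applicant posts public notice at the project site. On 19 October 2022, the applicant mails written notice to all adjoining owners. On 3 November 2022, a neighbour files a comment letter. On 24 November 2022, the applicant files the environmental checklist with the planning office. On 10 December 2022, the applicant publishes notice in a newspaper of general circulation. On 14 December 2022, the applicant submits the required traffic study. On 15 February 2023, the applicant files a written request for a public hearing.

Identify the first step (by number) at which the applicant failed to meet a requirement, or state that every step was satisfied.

(1) due by 17 September 2022 + 21 days = 8 October 2022; completed 7 October 2022, before the deadline.
(2) the permitted window runs from 7 October 2022 + 10 = 17 October 2022 to 7 October 2022 + 24 = 31 October 2022; 18 October 2022 falls inside that range.
(3) due by 18 October 2022 + 14 days = 1 November 2022; 19 October 2022 is within that limit.
(4) the permitted window runs from 13 November 2022 + 10 = 23 November 2022 to 13 November 2022 + 40 = 23 December 2022; done 24 November 2022, which is between those dates.
(5) permitted from 29 November 2022 + 10 days = 9 December 2022 onward; done 10 December 2022 — permitted.
(6) due by 10 December 2022 + 21 days = 31 December 2022; done 14 December 2022 — timely.
(7) due by 21 December 2022 + 60 days = 19 February 2023; completed 15 February 2023, before the deadline.

None — every step was satisfied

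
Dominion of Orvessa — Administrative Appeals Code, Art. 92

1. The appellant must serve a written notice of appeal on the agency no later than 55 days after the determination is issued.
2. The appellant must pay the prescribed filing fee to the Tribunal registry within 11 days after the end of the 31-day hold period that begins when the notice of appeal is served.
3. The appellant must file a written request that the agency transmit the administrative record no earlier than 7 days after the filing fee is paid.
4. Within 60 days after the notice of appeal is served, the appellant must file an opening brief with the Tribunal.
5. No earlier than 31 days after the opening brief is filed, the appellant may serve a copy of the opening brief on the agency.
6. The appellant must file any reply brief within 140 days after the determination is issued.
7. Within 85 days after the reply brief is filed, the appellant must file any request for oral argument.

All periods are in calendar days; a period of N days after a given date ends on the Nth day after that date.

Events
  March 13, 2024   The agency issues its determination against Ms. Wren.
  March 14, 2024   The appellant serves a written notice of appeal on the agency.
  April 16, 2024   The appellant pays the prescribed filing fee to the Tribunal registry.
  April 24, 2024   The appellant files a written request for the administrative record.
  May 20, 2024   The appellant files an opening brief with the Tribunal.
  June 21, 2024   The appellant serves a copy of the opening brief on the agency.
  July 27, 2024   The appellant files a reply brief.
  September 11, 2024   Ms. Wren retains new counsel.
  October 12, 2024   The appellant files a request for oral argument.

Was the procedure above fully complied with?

(1) due by March 13, 2024 + 55 days = May 7, 2024; completed March 14, 2024, before the deadline.
(2) due by April 14, 2024 + 11 days = April 25, 2024; done April 16, 2024 — timely.
(3) permitted from April 16, 2024 + 7 days = April 23, 2024 onward; done April 24, 2024, after the minimum wait.
(4) due by March 14, 2024 + 60 days = May 13, 2024; not done until May 20, 2024, 7 days after the deadline.
The procedure was therefore not followed at step 4.

No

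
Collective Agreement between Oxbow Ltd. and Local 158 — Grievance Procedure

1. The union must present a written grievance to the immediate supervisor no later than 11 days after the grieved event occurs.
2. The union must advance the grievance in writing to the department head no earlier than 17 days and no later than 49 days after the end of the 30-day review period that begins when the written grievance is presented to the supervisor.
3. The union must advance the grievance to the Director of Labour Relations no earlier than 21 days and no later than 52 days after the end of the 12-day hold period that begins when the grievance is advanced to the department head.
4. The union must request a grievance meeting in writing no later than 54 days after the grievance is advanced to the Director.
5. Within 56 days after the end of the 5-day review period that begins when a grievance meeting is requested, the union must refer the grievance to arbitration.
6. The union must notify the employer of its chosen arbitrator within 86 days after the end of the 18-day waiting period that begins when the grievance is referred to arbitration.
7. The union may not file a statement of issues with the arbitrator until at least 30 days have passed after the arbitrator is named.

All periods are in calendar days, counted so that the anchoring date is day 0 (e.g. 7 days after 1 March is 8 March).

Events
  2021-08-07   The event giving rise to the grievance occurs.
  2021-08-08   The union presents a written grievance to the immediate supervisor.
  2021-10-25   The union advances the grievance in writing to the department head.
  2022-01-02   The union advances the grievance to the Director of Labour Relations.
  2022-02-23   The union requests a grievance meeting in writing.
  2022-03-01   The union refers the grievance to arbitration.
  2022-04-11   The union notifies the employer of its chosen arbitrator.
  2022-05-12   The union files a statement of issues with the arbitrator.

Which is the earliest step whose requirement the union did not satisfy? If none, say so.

Step 3

Step 1 — counting 11 days from 2021-08-07 (when the grieved event occurs) gives a deadline of 2021-08-18; 2021-08-08 is within that limit.
Step 2 — 17 and 49 days from 2021-09-07 (end of the 30-day review period, which began when the written grievance is presented to the supervisor on 2021-08-08) are 2021-09-24 and 2021-10-26 respectively; done 2021-10-25, which is between those dates.
Step 3 — 21 and 52 days from 2021-11-06 (end of the 12-day hold period, which began when the grievance is advanced to the department head on 2021-10-25) are 2021-11-27 and 2021-12-28 respectively; done 2022-01-02 — 5 days after the window closed.
The procedure was therefore not followed at step 3.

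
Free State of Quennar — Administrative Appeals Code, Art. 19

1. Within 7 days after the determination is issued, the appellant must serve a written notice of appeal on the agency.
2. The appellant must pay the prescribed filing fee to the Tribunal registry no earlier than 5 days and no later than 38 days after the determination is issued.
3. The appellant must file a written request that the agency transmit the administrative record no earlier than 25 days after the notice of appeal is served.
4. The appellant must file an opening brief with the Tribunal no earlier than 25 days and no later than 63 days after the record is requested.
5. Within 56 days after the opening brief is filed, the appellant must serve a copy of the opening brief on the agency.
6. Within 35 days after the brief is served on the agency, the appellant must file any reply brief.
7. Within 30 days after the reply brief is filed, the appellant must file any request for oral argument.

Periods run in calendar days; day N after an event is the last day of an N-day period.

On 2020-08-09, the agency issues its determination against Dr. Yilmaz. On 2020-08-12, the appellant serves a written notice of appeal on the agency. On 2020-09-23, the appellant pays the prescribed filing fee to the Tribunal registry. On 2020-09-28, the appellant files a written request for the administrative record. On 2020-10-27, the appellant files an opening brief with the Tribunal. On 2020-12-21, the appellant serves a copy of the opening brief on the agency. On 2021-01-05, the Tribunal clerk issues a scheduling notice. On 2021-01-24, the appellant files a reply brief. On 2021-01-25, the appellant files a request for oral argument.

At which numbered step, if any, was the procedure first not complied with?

Step 1: 7 days after 2020-08-09 (when the determination is issued) is 2020-08-16; 2020-08-12 is within that limit.
Step 2: the window is 5–38 days after 2020-08-09 (when the determination is issued), so 2020-08-14 through 2020-09-16; 2020-09-23 is 7 days past the end of the window.

Step 2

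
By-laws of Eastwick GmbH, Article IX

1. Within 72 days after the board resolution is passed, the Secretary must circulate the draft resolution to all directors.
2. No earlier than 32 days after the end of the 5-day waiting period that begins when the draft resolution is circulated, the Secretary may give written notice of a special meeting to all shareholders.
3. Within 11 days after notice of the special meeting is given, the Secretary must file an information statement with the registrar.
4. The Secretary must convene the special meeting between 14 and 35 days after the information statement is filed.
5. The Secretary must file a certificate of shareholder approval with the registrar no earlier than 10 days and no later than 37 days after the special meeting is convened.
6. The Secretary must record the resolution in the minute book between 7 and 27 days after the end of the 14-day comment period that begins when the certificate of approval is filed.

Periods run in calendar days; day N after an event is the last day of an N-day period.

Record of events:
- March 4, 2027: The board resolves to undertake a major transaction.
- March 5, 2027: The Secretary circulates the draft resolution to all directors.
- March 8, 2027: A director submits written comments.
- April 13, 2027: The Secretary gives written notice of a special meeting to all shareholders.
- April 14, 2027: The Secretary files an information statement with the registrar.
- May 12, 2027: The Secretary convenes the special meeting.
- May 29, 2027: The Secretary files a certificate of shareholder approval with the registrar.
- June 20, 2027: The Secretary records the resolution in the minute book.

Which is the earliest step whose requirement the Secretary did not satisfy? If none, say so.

None — every step was satisfied

Step 1: 72 days after March 4, 2027 (when the board resolution is passed) is May 15, 2027; completed March 5, 2027, before the deadline.
Step 2: the earliest permitted date is 32 days after March 10, 2027 (end of the 5-day waiting period, which began when the draft resolution is circulated on March 5, 2027), i.e. April 11, 2027; done April 13, 2027, after the minimum wait.
Step 3: 11 days after April 13, 2027 (when notice of the special meeting is given) is April 24, 2027; done April 14, 2027 — timely.
Step 4: the window is 14–35 days after April 14, 2027 (when the information statement is filed), so April 28, 2027 through May 19, 2027; done May 12, 2027, which is between those dates.
Step 5: the window is 10–37 days after May 12, 2027 (when the special meeting is convened), so May 22, 2027 through June 18, 2027; May 29, 2027 falls inside that range.
Step 6: the window is 7–27 days after June 12, 2027 (end of the 14-day comment period, which began when the certificate of approval is filed on May 29, 2027), so June 19, 2027 through July 9, 2027; done June 20, 2027, which is between those dates.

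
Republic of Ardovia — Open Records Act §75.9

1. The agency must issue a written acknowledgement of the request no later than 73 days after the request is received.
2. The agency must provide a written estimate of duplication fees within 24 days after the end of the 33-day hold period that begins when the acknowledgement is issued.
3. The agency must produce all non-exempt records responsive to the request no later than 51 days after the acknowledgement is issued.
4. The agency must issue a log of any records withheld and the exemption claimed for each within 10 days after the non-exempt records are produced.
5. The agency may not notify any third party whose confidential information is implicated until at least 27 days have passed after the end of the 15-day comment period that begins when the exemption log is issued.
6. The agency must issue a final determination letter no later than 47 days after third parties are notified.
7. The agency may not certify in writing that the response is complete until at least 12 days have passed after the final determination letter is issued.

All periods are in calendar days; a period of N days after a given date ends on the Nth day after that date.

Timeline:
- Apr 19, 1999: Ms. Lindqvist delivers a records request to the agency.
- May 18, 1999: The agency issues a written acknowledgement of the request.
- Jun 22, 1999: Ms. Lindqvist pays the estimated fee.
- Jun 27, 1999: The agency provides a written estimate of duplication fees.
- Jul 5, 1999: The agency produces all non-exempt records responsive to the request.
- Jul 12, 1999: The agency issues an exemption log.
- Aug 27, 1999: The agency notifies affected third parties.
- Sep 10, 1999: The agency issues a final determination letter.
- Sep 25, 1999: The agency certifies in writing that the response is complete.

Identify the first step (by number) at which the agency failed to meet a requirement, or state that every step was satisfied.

Step 1 — counting 73 days from Apr 19, 1999 (when the request is received) gives a deadline of Jul 1, 1999; May 18, 1999 is within that limit.
Step 2 — counting 24 days from Jun 20, 1999 (end of the 33-day hold period, which began when the acknowledgement is issued on May 18, 1999) gives a deadline of Jul 14, 1999; Jun 27, 1999 is within that limit.
Step 3 — counting 51 days from May 18, 1999 (when the acknowledgement is issued) gives a deadline of Jul 8, 1999; Jul 5, 1999 is within that limit.
Step 4 — counting 10 days from Jul 5, 1999 (when the non-exempt records are produced) gives a deadline of Jul 15, 1999; done Jul 12, 1999 — timely.
Step 5 — must wait 27 days from Jul 27, 1999 (end of the 15-day comment period, which began when the exemption log is issued on Jul 12, 1999), so not before Aug 23, 1999; done Aug 27, 1999, after the minimum wait.
Step 6 — counting 47 days from Aug 27, 1999 (when third parties are notified) gives a deadline of Oct 13, 1999; Sep 10, 1999 is within that limit.
Step 7 — must wait 12 days from Sep 10, 1999 (when the final determination letter is issued), so not before Sep 22, 1999; done Sep 25, 1999, after the minimum wait.

None — every step was satisfied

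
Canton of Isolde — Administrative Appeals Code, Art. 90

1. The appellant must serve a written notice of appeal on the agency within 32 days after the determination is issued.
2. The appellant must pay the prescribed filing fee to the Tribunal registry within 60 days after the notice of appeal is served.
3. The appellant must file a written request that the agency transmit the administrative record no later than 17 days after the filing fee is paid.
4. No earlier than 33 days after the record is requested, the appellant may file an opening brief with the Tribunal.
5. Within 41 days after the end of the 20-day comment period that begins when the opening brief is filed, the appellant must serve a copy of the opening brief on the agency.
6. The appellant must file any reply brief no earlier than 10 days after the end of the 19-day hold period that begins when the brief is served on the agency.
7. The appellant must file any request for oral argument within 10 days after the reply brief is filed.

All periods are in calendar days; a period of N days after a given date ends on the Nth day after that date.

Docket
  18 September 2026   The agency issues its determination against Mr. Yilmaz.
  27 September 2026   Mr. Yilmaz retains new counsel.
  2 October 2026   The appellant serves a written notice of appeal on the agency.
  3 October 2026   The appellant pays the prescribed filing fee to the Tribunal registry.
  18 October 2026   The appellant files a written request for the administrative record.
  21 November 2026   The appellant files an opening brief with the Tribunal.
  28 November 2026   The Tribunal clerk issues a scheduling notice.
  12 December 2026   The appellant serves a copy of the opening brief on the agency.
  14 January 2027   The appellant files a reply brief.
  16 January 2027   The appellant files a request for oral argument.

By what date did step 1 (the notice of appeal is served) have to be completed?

20 October 2026

Step 1 runs from 18 September 2026, when the determination is issued. 32 days after 18 September 2026 is 20 October 2026.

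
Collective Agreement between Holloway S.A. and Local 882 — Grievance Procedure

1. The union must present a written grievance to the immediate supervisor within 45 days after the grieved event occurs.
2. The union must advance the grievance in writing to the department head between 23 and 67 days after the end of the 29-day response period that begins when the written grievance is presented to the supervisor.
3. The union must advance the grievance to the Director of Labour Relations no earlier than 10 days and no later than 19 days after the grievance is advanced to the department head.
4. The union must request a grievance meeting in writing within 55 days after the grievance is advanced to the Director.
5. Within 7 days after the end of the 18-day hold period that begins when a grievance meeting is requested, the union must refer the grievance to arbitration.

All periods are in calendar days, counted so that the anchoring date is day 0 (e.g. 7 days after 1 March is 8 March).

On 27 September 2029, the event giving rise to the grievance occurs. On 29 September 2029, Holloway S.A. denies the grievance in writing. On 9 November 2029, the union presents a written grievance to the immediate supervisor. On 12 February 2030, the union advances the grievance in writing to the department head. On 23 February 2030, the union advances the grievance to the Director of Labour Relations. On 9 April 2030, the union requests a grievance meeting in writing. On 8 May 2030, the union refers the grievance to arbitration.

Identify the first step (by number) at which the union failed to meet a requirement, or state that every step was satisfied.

Step 1: 45 days after 27 September 2029 (when the grieved event occurs) is 11 November 2029; 9 November 2029 is within that limit.
Step 2: the window is 23–67 days after 8 December 2029 (end of the 29-day response period, which began when the written grievance is presented to the supervisor on 9 November 2029), so 31 December 2029 through 13 February 2030; 12 February 2030 falls inside that range.
Step 3: the window is 10–19 days after 12 February 2030 (when the grievance is advanced to the department head), so 22 February 2030 through 3 March 2030; 23 February 2030 falls inside that range.
Step 4: 55 days after 23 February 2030 (when the grievance is advanced to the Director) is 19 April 2030; 9 April 2030 is within that limit.
Step 5: 7 days after 27 April 2030 (end of the 18-day hold period, which began when a grievance meeting is requested on 9 April 2030) is 4 May 2030; done 8 May 2030 — 4 days late.
No need to go further; step 5 was not satisfied.

Step 5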